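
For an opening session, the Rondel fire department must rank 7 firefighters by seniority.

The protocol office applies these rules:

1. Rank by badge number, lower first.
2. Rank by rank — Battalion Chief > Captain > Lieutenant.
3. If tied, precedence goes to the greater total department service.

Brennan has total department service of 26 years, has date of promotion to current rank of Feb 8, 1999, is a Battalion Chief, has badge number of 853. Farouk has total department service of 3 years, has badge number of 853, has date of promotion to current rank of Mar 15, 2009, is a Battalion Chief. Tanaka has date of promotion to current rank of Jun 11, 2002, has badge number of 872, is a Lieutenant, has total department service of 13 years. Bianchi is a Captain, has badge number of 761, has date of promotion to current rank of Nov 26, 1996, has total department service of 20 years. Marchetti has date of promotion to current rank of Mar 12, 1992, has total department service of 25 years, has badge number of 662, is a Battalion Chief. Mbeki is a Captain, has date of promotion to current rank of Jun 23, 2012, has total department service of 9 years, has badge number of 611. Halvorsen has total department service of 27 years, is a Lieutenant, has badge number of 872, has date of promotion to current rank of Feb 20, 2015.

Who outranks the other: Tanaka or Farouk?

Farouk

By badge number (lower first): Mbeki (611); then Marchetti (662); then Bianchi (761); then Brennan and Farouk (both 853); then Halvorsen and Tanaka (both 872).
Brennan and Farouk are each Battalion Chief, so the next rule applies.
Among Brennan and Farouk, by total department service (higher first): Brennan (26 years) before Farouk (3 years).
Halvorsen and Tanaka are each Lieutenant, so the next rule applies.
Among Halvorsen and Tanaka, by total department service (higher first): Halvorsen (27 years) before Tanaka (13 years).
So Farouk takes precedence.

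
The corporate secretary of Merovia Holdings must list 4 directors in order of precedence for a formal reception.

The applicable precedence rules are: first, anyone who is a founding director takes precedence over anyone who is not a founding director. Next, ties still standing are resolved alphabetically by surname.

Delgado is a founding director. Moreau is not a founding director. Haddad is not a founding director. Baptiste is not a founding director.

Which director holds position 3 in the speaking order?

Haddad

By the first rule: Delgado (a founding director); then Baptiste, Haddad and Moreau (each not a founding director).
Among Baptiste, Haddad and Moreau, alphabetically by surname: Baptiste before Haddad before Moreau.
Order: Delgado, Baptiste, Haddad, Moreau.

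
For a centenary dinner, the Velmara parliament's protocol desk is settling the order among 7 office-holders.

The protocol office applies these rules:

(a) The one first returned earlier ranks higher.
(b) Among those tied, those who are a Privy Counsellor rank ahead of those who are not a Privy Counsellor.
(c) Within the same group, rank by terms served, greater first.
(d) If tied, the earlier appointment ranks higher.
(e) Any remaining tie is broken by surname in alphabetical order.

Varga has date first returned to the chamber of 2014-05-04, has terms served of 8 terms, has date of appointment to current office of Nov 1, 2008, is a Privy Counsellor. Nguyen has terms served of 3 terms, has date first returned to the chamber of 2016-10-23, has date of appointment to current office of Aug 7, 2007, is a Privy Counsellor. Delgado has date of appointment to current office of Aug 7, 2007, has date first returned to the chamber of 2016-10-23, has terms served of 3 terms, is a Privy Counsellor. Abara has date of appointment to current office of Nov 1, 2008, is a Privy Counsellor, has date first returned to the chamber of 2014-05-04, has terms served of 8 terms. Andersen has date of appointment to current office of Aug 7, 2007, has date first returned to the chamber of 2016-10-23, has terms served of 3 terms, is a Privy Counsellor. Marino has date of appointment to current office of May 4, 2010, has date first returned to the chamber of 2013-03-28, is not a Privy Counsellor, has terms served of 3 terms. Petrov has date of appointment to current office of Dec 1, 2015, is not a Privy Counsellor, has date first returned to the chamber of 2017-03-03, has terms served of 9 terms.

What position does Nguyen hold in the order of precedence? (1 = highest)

6

By date first returned to the chamber (earlier first): Marino (2013-03-28); then Abara and Varga (both 2014-05-04); then Andersen, Delgado and Nguyen (each 2016-10-23); then Petrov (2017-03-03).
Abara and Varga are each a Privy Counsellor, so the next rule applies.
Abara and Varga both have terms served 8 terms, so the next rule applies.
Abara and Varga both have date of appointment to current office Nov 1, 2008, so the next rule applies.
Among Abara and Varga, alphabetically by surname: Abara before Varga.
Andersen, Delgado and Nguyen are each a Privy Counsellor, so the next rule applies.
Andersen, Delgado and Nguyen all have terms served 3 terms, so the next rule applies.
Andersen, Delgado and Nguyen all have date of appointment to current office Aug 7, 2007, so the next rule applies.
Among Andersen, Delgado and Nguyen, alphabetically by surname: Andersen before Delgado before Nguyen.
Order: Marino, Abara, Varga, Andersen, Delgado, Nguyen, Petrov. So position 6.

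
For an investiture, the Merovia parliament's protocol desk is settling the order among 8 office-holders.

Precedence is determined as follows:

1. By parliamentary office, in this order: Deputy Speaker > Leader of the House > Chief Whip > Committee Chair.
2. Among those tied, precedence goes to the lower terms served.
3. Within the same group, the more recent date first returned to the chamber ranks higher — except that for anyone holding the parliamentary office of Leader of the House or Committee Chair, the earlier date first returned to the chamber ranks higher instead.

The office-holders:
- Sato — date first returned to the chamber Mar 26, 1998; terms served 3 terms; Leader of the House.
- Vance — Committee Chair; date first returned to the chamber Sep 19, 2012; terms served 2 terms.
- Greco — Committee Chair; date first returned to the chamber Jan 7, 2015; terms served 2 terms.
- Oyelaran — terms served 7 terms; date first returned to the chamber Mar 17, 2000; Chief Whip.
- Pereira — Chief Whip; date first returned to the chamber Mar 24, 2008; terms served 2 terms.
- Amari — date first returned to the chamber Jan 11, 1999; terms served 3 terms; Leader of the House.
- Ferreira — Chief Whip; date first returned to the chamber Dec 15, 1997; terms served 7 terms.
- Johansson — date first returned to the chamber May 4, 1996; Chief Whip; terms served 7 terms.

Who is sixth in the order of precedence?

By parliamentary office: Sato and Amari (Leader of the House); then Pereira, Oyelaran, Ferreira and Johansson (Chief Whip); then Vance and Greco (Committee Chair).
Sato and Amari both have terms served 3 terms, so the next rule applies.
Among Sato and Amari, by date first returned to the chamber (earlier first) (reversed rule for this group): Sato (Mar 26, 1998) before Amari (Jan 11, 1999).
Among Pereira, Oyelaran, Ferreira and Johansson, by terms served (lower first): Pereira (2 terms) before Oyelaran, Ferreira and Johansson (7 terms).
Among Oyelaran, Ferreira and Johansson, by date first returned to the chamber (later first): Oyelaran (Mar 17, 2000) before Ferreira (Dec 15, 1997) before Johansson (May 4, 1996).
Vance and Greco both have terms served 2 terms, so the next rule applies.
Among Vance and Greco, by date first returned to the chamber (earlier first) (reversed rule for this group): Vance (Sep 19, 2012) before Greco (Jan 7, 2015).
Order: Sato, Amari, Pereira, Oyelaran, Ferreira, Johansson, Vance, Greco.

Johansson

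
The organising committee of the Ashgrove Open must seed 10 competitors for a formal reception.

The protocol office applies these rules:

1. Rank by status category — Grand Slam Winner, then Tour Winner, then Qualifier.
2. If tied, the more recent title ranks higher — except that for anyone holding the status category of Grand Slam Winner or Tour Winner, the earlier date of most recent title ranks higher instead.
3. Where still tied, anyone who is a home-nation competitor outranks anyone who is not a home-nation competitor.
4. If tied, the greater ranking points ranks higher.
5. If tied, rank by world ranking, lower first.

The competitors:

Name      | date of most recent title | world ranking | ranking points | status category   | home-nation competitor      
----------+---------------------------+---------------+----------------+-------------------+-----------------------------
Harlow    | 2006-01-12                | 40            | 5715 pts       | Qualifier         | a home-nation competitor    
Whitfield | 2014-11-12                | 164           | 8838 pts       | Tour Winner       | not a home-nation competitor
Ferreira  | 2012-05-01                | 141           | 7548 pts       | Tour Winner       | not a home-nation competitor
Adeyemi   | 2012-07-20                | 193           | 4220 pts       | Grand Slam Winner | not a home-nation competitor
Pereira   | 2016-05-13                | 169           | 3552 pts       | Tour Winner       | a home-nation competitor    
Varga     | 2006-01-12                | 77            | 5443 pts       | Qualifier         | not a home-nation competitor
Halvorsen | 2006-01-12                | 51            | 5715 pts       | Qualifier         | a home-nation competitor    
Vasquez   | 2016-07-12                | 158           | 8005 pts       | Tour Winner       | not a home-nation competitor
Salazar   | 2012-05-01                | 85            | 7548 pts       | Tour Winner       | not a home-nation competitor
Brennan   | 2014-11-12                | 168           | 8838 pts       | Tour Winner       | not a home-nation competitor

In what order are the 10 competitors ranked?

Adeyemi, Salazar, Ferreira, Whitfield, Brennan, Pereira, Vasquez, Harlow, Halvorsen, Varga

By status category: Adeyemi (Grand Slam Winner); then Salazar, Ferreira, Whitfield, Brennan, Pereira and Vasquez (Tour Winner); then Harlow, Halvorsen and Varga (Qualifier).
Among Salazar, Ferreira, Whitfield, Brennan, Pereira and Vasquez, by date of most recent title (earlier first) (reversed rule for this group): Salazar and Ferreira (2012-05-01) before Whitfield and Brennan (2014-11-12) before Pereira (2016-05-13) before Vasquez (2016-07-12).
Salazar and Ferreira are each not a home-nation competitor, so the next rule applies.
Salazar and Ferreira both have ranking points 7548 pts, so the next rule applies.
Among Salazar and Ferreira, by world ranking (lower first): Salazar (85) before Ferreira (141).
Whitfield and Brennan are each not a home-nation competitor, so the next rule applies.
Whitfield and Brennan both have ranking points 8838 pts, so the next rule applies.
Among Whitfield and Brennan, by world ranking (lower first): Whitfield (164) before Brennan (168).
Harlow, Halvorsen and Varga all have date of most recent title 2006-01-12, so the next rule applies.
Among Harlow, Halvorsen and Varga, a home-nation competitor before not a home-nation competitor: Harlow and Halvorsen (a home-nation competitor) before Varga (not a home-nation competitor).
Harlow and Halvorsen both have ranking points 5715 pts, so the next rule applies.
Among Harlow and Halvorsen, by world ranking (lower first): Harlow (40) before Halvorsen (51).
Full order: Adeyemi, Salazar, Ferreira, Whitfield, Brennan, Pereira, Vasquez, Harlow, Halvorsen, Varga.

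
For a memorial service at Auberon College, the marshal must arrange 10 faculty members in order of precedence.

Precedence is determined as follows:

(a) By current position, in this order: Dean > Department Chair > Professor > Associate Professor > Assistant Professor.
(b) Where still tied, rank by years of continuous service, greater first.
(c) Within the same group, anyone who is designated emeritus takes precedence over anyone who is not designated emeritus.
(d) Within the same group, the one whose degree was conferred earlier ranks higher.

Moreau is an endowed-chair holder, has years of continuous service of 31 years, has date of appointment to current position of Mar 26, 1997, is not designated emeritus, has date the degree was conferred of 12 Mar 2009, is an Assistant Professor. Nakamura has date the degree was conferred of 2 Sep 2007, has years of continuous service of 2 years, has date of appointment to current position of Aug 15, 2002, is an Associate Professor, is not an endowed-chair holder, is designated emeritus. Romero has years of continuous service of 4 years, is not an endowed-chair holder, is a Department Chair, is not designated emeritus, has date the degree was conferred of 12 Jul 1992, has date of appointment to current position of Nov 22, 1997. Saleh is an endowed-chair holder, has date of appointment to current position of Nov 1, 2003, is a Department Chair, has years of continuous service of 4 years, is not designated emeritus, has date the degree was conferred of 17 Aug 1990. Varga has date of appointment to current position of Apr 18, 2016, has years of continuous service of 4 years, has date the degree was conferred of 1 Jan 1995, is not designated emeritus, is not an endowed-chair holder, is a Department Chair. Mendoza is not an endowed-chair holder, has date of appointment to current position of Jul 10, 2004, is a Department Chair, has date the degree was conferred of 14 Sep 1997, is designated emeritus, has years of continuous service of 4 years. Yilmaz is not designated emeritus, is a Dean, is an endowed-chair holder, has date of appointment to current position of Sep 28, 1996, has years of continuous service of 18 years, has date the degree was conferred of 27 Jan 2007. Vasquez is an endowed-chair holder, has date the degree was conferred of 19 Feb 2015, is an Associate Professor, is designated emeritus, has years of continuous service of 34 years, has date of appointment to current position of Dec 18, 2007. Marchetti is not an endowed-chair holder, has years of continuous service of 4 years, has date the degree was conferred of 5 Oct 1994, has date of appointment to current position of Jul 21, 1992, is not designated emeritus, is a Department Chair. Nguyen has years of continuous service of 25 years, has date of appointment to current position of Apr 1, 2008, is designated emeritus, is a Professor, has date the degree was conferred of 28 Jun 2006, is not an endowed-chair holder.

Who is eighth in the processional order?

Vasquez

By current position: Yilmaz (Dean); then Mendoza, Saleh, Romero, Marchetti and Varga (Department Chair); then Nguyen (Professor); then Vasquez and Nakamura (Associate Professor); then Moreau (Assistant Professor).
Mendoza, Saleh, Romero, Marchetti and Varga all have years of continuous service 4 years, so the next rule applies.
Among Mendoza, Saleh, Romero, Marchetti and Varga, designated emeritus before not designated emeritus: Mendoza (designated emeritus) before Saleh, Romero, Marchetti and Varga (not designated emeritus).
Among Saleh, Romero, Marchetti and Varga, by date the degree was conferred (earlier first): Saleh (17 Aug 1990) before Romero (12 Jul 1992) before Marchetti (5 Oct 1994) before Varga (1 Jan 1995).
Among Vasquez and Nakamura, by years of continuous service (higher first): Vasquez (34 years) before Nakamura (2 years).
Order: Yilmaz, Mendoza, Saleh, Romero, Marchetti, Varga, Nguyen, Vasquez, Nakamura, Moreau.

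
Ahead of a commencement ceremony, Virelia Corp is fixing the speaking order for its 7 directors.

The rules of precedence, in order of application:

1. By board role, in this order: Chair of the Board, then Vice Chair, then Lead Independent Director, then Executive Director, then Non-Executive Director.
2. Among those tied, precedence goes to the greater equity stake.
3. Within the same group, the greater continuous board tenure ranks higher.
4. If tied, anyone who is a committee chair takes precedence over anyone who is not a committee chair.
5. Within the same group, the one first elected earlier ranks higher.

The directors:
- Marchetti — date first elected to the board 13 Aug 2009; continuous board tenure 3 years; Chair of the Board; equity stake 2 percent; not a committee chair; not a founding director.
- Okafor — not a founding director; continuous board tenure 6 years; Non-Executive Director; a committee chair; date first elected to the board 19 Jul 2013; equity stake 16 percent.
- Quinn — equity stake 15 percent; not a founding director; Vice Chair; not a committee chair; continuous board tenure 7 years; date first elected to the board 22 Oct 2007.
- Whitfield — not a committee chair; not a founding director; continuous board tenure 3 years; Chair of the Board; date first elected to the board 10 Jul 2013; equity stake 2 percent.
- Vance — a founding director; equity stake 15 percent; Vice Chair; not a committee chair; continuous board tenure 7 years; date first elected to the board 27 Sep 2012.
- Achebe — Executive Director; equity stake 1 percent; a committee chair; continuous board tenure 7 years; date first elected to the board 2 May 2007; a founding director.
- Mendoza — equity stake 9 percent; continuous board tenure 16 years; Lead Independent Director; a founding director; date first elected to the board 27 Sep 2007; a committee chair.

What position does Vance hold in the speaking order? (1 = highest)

4

By board role: Marchetti and Whitfield (Chair of the Board); then Quinn and Vance (Vice Chair); then Mendoza (Lead Independent Director); then Achebe (Executive Director); then Okafor (Non-Executive Director).
Marchetti and Whitfield both have equity stake 2 percent, so the next rule applies.
Marchetti and Whitfield both have continuous board tenure 3 years, so the next rule applies.
Marchetti and Whitfield are each not a committee chair, so the next rule applies.
Among Marchetti and Whitfield, by date first elected to the board (earlier first): Marchetti (13 Aug 2009) before Whitfield (10 Jul 2013).
Quinn and Vance both have equity stake 15 percent, so the next rule applies.
Quinn and Vance both have continuous board tenure 7 years, so the next rule applies.
Quinn and Vance are each not a committee chair, so the next rule applies.
Among Quinn and Vance, by date first elected to the board (earlier first): Quinn (22 Oct 2007) before Vance (27 Sep 2012).
Order: Marchetti, Whitfield, Quinn, Vance, Mendoza, Achebe, Okafor. So position 4.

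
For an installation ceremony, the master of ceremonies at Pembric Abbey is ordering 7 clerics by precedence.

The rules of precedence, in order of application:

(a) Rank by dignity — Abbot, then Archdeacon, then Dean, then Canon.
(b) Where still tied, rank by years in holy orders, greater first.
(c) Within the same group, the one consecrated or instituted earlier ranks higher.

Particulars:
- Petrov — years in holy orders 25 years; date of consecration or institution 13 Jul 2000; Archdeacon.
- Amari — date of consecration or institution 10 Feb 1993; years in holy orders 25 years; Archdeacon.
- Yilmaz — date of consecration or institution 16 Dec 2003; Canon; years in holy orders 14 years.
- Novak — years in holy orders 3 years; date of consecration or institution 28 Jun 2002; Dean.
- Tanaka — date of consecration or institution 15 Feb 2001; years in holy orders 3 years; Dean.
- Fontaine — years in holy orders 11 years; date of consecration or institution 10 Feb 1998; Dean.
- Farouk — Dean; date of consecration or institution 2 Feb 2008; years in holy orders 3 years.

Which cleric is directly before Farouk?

Novak

By dignity: Amari and Petrov (Archdeacon); then Fontaine, Tanaka, Novak and Farouk (Dean); then Yilmaz (Canon).
Amari and Petrov both have years in holy orders 25 years, so the next rule applies.
Among Amari and Petrov, by date of consecration or institution (earlier first): Amari (10 Feb 1993) before Petrov (13 Jul 2000).
Among Fontaine, Tanaka, Novak and Farouk, by years in holy orders (higher first): Fontaine (11 years) before Tanaka, Novak and Farouk (3 years).
Among Tanaka, Novak and Farouk, by date of consecration or institution (earlier first): Tanaka (15 Feb 2001) before Novak (28 Jun 2002) before Farouk (2 Feb 2008).
Order: Amari, Petrov, Fontaine, Tanaka, Novak, Farouk, Yilmaz.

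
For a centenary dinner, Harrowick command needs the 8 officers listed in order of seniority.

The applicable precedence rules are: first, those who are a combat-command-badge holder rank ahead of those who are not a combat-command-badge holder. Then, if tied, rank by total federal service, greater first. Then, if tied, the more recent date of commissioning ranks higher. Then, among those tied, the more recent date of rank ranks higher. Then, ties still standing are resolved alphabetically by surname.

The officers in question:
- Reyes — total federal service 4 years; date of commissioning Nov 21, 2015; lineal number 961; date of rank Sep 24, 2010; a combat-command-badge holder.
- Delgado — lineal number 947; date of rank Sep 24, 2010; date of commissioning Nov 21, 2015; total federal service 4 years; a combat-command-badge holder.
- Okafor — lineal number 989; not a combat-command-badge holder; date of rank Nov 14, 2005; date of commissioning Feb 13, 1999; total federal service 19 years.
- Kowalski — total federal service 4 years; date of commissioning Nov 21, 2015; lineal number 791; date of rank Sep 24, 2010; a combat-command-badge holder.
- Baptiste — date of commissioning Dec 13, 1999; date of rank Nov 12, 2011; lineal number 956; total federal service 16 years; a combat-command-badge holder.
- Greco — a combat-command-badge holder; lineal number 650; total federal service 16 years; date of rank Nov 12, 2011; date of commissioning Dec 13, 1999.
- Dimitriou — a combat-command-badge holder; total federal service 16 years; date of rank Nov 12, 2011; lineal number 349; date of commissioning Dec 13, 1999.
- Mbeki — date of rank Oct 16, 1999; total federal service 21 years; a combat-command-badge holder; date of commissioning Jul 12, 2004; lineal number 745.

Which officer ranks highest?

Mbeki

By the first rule: Mbeki, Baptiste, Dimitriou, Greco, Delgado, Kowalski and Reyes (each a combat-command-badge holder); then Okafor (not a combat-command-badge holder).
Among Mbeki, Baptiste, Dimitriou, Greco, Delgado, Kowalski and Reyes, by total federal service (higher first): Mbeki (21 years) before Baptiste, Dimitriou and Greco (16 years) before Delgado, Kowalski and Reyes (4 years).
Baptiste, Dimitriou and Greco all have date of commissioning Dec 13, 1999, so the next rule applies.
Baptiste, Dimitriou and Greco all have date of rank Nov 12, 2011, so the next rule applies.
Among Baptiste, Dimitriou and Greco, alphabetically by surname: Baptiste before Dimitriou before Greco.
Delgado, Kowalski and Reyes all have date of commissioning Nov 21, 2015, so the next rule applies.
Delgado, Kowalski and Reyes all have date of rank Sep 24, 2010, so the next rule applies.
Among Delgado, Kowalski and Reyes, alphabetically by surname: Delgado before Kowalski before Reyes.
Order: Mbeki, Baptiste, Dimitriou, Greco, Delgado, Kowalski, Reyes, Okafor.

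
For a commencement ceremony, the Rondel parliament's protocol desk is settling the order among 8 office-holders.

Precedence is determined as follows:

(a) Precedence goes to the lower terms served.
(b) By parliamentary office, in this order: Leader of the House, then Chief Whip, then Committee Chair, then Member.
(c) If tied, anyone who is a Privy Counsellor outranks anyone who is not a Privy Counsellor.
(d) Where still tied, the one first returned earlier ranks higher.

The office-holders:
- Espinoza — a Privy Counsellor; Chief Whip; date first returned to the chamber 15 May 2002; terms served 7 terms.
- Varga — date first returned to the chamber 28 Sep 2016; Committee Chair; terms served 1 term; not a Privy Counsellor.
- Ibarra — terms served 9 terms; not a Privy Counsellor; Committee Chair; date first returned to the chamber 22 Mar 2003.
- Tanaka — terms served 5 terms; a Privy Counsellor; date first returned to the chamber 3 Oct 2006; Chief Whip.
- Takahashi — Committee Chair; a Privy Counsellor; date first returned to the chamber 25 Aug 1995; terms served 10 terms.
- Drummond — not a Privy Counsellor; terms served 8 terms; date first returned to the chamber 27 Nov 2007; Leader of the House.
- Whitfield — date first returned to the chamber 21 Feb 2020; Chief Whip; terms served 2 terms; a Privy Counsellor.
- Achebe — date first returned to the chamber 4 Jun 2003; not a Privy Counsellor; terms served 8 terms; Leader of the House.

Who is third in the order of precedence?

Tanaka

By terms served (lower first): Varga (1 term); then Whitfield (2 terms); then Tanaka (5 terms); then Espinoza (7 terms); then Achebe and Drummond (both 8 terms); then Ibarra (9 terms); then Takahashi (10 terms).
Achebe and Drummond are each Leader of the House, so the next rule applies.
Achebe and Drummond are each not a Privy Counsellor, so the next rule applies.
Among Achebe and Drummond, by date first returned to the chamber (earlier first): Achebe (4 Jun 2003) before Drummond (27 Nov 2007).
Order: Varga, Whitfield, Tanaka, Espinoza, Achebe, Drummond, Ibarra, Takahashi.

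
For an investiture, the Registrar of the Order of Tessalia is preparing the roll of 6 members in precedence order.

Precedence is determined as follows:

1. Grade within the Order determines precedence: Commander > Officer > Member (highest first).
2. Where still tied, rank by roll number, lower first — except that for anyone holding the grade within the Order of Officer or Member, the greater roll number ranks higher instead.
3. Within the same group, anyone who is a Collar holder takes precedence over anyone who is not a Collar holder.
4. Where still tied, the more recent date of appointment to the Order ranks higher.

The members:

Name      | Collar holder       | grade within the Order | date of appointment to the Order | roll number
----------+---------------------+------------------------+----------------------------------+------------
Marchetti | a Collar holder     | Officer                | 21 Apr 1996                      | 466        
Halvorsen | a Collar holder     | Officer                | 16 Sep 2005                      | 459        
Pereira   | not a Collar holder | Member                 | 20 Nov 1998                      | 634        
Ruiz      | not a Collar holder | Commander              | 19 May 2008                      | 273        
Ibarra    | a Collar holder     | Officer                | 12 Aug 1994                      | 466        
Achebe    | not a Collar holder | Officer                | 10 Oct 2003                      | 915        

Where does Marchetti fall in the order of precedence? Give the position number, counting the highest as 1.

3

By grade within the Order: Ruiz (Commander); then Achebe, Marchetti, Ibarra and Halvorsen (Officer); then Pereira (Member).
Among Achebe, Marchetti, Ibarra and Halvorsen, by roll number (higher first) (reversed rule for this group): Achebe (915) before Marchetti and Ibarra (466) before Halvorsen (459).
Marchetti and Ibarra are each a Collar holder, so the next rule applies.
Among Marchetti and Ibarra, by date of appointment to the Order (later first): Marchetti (21 Apr 1996) before Ibarra (12 Aug 1994).
Order: Ruiz, Achebe, Marchetti, Ibarra, Halvorsen, Pereira. So position 3.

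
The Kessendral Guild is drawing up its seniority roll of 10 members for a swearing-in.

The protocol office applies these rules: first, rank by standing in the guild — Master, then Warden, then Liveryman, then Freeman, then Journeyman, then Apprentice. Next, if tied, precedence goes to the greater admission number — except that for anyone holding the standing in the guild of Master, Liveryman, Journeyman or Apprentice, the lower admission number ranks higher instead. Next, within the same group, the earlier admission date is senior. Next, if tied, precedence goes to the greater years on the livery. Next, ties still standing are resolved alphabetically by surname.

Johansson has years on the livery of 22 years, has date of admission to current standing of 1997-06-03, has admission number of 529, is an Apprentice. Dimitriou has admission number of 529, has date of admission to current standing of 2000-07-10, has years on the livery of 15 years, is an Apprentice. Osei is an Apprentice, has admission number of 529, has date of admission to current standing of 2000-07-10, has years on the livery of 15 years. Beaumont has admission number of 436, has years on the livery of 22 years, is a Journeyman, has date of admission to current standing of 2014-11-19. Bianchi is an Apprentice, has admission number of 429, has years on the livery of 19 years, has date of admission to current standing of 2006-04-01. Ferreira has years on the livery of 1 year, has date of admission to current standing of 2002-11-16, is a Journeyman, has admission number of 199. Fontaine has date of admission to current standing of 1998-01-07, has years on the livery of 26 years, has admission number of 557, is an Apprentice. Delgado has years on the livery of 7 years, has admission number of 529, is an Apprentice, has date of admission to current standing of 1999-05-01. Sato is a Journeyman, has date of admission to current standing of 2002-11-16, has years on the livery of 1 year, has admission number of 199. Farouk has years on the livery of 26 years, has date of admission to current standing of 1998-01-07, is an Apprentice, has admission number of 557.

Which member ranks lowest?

Fontaine

By standing in the guild: Ferreira, Sato and Beaumont (Journeyman); then Bianchi, Johansson, Delgado, Dimitriou, Osei, Farouk and Fontaine (Apprentice).
Among Ferreira, Sato and Beaumont, by admission number (lower first) (reversed rule for this group): Ferreira and Sato (199) before Beaumont (436).
Ferreira and Sato both have date of admission to current standing 2002-11-16, so the next rule applies.
Ferreira and Sato both have years on the livery 1 year, so the next rule applies.
Among Ferreira and Sato, alphabetically by surname: Ferreira before Sato.
Among Bianchi, Johansson, Delgado, Dimitriou, Osei, Farouk and Fontaine, by admission number (lower first) (reversed rule for this group): Bianchi (429) before Johansson, Delgado, Dimitriou and Osei (529) before Farouk and Fontaine (557).
Among Johansson, Delgado, Dimitriou and Osei, by date of admission to current standing (earlier first): Johansson (1997-06-03) before Delgado (1999-05-01) before Dimitriou and Osei (2000-07-10).
Dimitriou and Osei both have years on the livery 15 years, so the next rule applies.
Among Dimitriou and Osei, alphabetically by surname: Dimitriou before Osei.
Farouk and Fontaine both have date of admission to current standing 1998-01-07, so the next rule applies.
Farouk and Fontaine both have years on the livery 26 years, so the next rule applies.
Among Farouk and Fontaine, alphabetically by surname: Farouk before Fontaine.
Order: Ferreira, Sato, Beaumont, Bianchi, Johansson, Delgado, Dimitriou, Osei, Farouk, Fontaine.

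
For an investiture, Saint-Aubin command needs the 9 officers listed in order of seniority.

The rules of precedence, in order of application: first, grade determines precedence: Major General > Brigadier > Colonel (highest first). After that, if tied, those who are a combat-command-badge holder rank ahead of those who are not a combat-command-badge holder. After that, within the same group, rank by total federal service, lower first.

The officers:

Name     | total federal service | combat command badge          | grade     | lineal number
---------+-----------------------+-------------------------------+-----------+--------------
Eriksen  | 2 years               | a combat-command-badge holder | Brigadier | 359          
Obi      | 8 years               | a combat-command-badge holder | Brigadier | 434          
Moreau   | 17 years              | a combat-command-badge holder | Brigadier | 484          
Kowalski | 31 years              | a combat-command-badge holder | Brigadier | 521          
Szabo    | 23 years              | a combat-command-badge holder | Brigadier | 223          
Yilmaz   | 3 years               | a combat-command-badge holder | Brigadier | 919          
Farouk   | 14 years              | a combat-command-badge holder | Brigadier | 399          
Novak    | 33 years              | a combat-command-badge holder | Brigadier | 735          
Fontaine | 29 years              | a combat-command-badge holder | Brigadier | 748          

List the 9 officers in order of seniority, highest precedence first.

By grade: Eriksen, Yilmaz, Obi, Farouk, Moreau, Szabo, Fontaine, Kowalski and Novak (Brigadier).
Eriksen, Yilmaz, Obi, Farouk, Moreau, Szabo, Fontaine, Kowalski and Novak are each a combat-command-badge holder, so the next rule applies.
Among Eriksen, Yilmaz, Obi, Farouk, Moreau, Szabo, Fontaine, Kowalski and Novak, by total federal service (lower first): Eriksen (2 years) before Yilmaz (3 years) before Obi (8 years) before Farouk (14 years) before Moreau (17 years) before Szabo (23 years) before Fontaine (29 years) before Kowalski (31 years) before Novak (33 years).
Full order: Eriksen, Yilmaz, Obi, Farouk, Moreau, Szabo, Fontaine, Kowalski, Novak.

Eriksen, Yilmaz, Obi, Farouk, Moreau, Szabo, Fontaine, Kowalski, Novak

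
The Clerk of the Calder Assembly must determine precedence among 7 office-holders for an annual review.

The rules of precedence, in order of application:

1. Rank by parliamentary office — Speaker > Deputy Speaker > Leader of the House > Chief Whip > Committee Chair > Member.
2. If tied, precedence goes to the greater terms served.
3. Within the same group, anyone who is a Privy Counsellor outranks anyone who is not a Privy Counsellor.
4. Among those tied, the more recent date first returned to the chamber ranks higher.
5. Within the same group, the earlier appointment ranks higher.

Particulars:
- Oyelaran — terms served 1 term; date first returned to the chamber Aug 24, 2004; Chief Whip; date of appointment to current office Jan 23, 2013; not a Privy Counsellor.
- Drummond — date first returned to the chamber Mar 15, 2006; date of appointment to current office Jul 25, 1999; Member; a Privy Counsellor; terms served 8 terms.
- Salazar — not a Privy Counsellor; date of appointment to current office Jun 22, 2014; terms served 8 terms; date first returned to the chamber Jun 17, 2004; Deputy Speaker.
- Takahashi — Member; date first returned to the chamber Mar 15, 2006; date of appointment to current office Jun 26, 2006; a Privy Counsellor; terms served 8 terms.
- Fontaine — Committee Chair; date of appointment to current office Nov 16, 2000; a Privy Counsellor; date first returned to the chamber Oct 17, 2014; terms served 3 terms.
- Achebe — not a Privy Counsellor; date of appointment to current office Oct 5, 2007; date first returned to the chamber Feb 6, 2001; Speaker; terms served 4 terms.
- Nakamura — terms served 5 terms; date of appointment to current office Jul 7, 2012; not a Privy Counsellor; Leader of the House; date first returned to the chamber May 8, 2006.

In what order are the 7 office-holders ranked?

By parliamentary office: Achebe (Speaker); then Salazar (Deputy Speaker); then Nakamura (Leader of the House); then Oyelaran (Chief Whip); then Fontaine (Committee Chair); then Drummond and Takahashi (Member).
Drummond and Takahashi both have terms served 8 terms, so the next rule applies.
Drummond and Takahashi are each a Privy Counsellor, so the next rule applies.
Drummond and Takahashi both have date first returned to the chamber Mar 15, 2006, so the next rule applies.
Among Drummond and Takahashi, by date of appointment to current office (earlier first): Drummond (Jul 25, 1999) before Takahashi (Jun 26, 2006).
Full order: Achebe, Salazar, Nakamura, Oyelaran, Fontaine, Drummond, Takahashi.

Achebe, Salazar, Nakamura, Oyelaran, Fontaine, Drummond, Takahashi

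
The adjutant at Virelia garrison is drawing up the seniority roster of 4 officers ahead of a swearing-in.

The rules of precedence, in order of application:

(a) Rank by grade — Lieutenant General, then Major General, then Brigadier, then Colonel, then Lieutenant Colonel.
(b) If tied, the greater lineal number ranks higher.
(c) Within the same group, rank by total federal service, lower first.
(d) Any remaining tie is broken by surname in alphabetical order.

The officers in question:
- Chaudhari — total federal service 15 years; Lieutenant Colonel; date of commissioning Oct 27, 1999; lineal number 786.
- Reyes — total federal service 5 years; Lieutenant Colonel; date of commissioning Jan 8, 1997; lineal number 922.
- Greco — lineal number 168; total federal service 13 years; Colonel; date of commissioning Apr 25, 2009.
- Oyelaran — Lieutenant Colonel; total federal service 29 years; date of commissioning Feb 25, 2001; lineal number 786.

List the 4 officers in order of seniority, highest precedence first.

By grade: Greco (Colonel); then Reyes, Chaudhari and Oyelaran (Lieutenant Colonel).
Among Reyes, Chaudhari and Oyelaran, by lineal number (higher first): Reyes (922) before Chaudhari and Oyelaran (786).
Among Chaudhari and Oyelaran, by total federal service (lower first): Chaudhari (15 years) before Oyelaran (29 years).
Full order: Greco, Reyes, Chaudhari, Oyelaran.

Greco, Reyes, Chaudhari, Oyelaran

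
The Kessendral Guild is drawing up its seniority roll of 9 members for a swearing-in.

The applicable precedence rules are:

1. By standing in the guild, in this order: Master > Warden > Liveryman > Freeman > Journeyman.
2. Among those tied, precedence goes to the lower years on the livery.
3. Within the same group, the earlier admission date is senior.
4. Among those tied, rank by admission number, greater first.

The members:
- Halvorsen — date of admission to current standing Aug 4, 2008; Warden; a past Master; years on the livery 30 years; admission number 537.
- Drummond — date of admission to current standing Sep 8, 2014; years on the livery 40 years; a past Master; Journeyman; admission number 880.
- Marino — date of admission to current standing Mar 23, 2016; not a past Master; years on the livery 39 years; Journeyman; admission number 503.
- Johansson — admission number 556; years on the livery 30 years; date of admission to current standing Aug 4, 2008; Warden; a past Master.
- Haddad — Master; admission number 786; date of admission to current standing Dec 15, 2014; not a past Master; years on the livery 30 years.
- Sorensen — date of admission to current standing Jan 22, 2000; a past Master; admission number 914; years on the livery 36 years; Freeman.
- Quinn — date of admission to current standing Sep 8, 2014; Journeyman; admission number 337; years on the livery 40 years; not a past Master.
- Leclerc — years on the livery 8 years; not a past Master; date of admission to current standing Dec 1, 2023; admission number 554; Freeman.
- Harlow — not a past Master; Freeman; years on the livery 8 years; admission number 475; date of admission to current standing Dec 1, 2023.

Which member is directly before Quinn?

Drummond

By standing in the guild: Haddad (Master); then Johansson and Halvorsen (Warden); then Leclerc, Harlow and Sorensen (Freeman); then Marino, Drummond and Quinn (Journeyman).
Johansson and Halvorsen both have years on the livery 30 years, so the next rule applies.
Johansson and Halvorsen both have date of admission to current standing Aug 4, 2008, so the next rule applies.
Among Johansson and Halvorsen, by admission number (higher first): Johansson (556) before Halvorsen (537).
Among Leclerc, Harlow and Sorensen, by years on the livery (lower first): Leclerc and Harlow (8 years) before Sorensen (36 years).
Leclerc and Harlow both have date of admission to current standing Dec 1, 2023, so the next rule applies.
Among Leclerc and Harlow, by admission number (higher first): Leclerc (554) before Harlow (475).
Among Marino, Drummond and Quinn, by years on the livery (lower first): Marino (39 years) before Drummond and Quinn (40 years).
Drummond and Quinn both have date of admission to current standing Sep 8, 2014, so the next rule applies.
Among Drummond and Quinn, by admission number (higher first): Drummond (880) before Quinn (337).
Order: Haddad, Johansson, Halvorsen, Leclerc, Harlow, Sorensen, Marino, Drummond, Quinn.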